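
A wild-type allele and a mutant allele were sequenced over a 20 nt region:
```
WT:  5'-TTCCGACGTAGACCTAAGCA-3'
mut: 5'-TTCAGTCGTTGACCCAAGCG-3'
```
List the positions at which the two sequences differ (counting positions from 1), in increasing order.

Scanning 1-based: 4: C/A; 6: A/T; 10: A/T; 15: T/C; 20: A/G.

4, 6, 10, 15, 20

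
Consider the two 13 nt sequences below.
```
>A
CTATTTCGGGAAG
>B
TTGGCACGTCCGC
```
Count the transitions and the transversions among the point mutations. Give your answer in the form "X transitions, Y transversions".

4 transitions, 6 transversions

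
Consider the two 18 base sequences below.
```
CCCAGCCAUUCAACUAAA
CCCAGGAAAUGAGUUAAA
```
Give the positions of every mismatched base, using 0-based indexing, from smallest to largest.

5, 6, 8, 10, 12, 13

Scanning 0-based: 5: C/G; 6: C/A; 8: U/A; 10: C/G; 12: A/G; 13: C/U.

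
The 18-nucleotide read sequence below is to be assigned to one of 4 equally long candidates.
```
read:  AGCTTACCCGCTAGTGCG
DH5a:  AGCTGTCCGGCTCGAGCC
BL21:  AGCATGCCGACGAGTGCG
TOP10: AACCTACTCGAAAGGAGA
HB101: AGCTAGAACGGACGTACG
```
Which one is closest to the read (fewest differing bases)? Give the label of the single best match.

Hamming distances to read — DH5a: 6; BL21: 5; TOP10: 9; HB101: 8.
Smallest is BL21 with 5 mismatches.

BL21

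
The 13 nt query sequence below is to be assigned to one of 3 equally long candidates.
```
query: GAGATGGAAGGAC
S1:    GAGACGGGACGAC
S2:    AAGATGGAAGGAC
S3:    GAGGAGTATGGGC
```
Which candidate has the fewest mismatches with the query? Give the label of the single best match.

S2

S1 differs at 3 bases; S2 differs at 1 base; S3 differs at 5 bases. The closest is S2.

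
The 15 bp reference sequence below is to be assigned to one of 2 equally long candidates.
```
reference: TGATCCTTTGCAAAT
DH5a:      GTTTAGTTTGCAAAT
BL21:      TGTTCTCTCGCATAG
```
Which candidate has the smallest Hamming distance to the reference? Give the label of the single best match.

DH5a

Hamming distances to reference — DH5a: 5; BL21: 6.
Smallest is DH5a with 5 mismatches.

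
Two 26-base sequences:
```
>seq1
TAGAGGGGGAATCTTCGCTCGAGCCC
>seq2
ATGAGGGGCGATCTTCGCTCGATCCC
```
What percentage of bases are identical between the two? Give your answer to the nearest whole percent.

81%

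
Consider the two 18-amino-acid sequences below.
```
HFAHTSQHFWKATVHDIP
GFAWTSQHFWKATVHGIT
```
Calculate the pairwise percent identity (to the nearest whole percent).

Mismatches at positions 1, 4, 16, 18 (1-based): 4 of 18.
Identical positions: 14/18 = 77.78% → 78%.

78%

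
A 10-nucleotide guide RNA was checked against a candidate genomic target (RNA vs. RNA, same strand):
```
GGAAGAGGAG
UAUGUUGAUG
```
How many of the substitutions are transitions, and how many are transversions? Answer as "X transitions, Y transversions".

Transitions (purine↔purine or pyrimidine↔pyrimidine): 2 G→A, 4 A→G, 8 G→A.
Transversions (purine↔pyrimidine): 1 G→U, 3 A→U, 5 G→U, 6 A→U, 9 A→U.

3 transitions, 5 transversions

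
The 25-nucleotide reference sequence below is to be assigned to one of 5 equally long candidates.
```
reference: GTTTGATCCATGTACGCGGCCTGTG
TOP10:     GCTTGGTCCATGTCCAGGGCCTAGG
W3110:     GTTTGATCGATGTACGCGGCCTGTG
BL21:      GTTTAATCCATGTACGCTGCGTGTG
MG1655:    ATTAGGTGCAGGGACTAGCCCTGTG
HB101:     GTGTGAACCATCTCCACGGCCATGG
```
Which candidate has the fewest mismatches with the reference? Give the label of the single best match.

W3110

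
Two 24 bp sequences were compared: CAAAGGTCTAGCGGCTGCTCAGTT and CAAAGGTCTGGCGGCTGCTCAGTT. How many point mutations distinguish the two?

1

Comparing position by position, 1 site differs: 10 (A/G).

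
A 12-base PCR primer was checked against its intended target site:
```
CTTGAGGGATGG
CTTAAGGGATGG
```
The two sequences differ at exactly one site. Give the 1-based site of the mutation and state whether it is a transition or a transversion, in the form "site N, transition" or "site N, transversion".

The sequences differ only at site 4: G→A (purine→purine), a transition.

site 4, transition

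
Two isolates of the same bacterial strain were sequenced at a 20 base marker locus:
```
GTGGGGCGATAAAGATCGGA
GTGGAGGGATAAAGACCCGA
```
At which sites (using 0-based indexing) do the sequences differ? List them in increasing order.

Differences at site 4 (G→A), site 6 (C→G), site 15 (T→C), site 17 (G→C).

4, 6, 15, 17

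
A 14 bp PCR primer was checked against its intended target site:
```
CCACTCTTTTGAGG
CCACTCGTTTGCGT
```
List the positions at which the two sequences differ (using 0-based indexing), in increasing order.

Scanning 0-based: 6: T/G; 11: A/C; 13: G/T.

6, 11, 13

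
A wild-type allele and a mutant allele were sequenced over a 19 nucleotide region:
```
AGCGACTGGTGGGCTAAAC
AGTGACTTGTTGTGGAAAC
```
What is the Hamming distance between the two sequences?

6

Mismatches (1-based): site 3: C→T; site 8: G→T; site 11: G→T; site 13: G→T; site 14: C→G; site 15: T→G.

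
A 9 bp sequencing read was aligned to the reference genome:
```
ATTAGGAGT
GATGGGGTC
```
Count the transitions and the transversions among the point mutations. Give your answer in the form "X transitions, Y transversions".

4 transitions, 2 transversions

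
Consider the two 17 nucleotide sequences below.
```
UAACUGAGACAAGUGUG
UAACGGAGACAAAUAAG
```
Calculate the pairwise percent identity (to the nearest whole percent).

76%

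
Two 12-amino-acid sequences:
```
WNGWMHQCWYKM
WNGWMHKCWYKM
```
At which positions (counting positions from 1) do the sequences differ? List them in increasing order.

7

Scanning 1-based: 7: Q/K.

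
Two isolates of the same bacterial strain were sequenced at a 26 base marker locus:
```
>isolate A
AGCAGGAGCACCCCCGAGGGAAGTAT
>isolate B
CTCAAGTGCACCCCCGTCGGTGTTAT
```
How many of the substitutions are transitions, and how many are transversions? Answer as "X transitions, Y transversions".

2 transitions, 7 transversions

Mismatches (1-based):
site 1: A→C (purine→pyrimidine, transversion)
site 2: G→T (purine→pyrimidine, transversion)
site 5: G→A (purine→purine, transition)
site 7: A→T (purine→pyrimidine, transversion)
site 17: A→T (purine→pyrimidine, transversion)
site 18: G→C (purine→pyrimidine, transversion)
site 21: A→T (purine→pyrimidine, transversion)
site 22: A→G (purine→purine, transition)
site 23: G→T (purine→pyrimidine, transversion)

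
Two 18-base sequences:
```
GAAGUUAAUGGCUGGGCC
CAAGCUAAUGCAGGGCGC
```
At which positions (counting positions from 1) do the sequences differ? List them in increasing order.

Scanning 1-based: 1: G/C; 5: U/C; 11: G/C; 12: C/A; 13: U/G; 16: G/C; 17: C/G.

1, 5, 11, 12, 13, 16, 17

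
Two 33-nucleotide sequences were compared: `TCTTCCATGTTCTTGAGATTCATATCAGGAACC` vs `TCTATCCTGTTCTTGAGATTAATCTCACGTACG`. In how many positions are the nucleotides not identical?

8

Comparing position by position, 8 positions differ: 4 (T/A), 5 (C/T), 7 (A/C), 21 (C/A), 24 (A/C), 28 (G/C), 30 (A/T), 33 (C/G).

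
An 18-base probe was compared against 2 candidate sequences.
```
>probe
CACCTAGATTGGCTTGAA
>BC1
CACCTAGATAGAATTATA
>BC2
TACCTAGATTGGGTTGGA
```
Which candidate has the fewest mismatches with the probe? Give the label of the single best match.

Hamming distances to probe — BC1: 5; BC2: 3.
Smallest is BC2 with 3 mismatches.

BC2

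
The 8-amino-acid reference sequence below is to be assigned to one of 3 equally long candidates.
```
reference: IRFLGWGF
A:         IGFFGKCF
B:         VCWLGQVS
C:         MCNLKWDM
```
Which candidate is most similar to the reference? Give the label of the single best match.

A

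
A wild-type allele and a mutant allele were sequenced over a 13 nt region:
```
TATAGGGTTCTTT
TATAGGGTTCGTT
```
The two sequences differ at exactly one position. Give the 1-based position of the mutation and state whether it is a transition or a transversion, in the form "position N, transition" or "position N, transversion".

position 11, transversion

Position 11 changes T→G. T is a pyrimidine and G is a purine, so this is a transversion.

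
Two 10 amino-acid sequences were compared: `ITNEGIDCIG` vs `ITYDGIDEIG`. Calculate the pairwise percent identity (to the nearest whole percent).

70%

Mismatches at positions 3, 4, 8 (1-based): 3 of 10.
Identical positions: 7/10 = 70% → 70%.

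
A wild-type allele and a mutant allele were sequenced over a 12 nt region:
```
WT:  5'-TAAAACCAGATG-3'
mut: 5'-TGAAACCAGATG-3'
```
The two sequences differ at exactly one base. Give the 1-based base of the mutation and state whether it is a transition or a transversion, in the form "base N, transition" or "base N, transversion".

base 2, transition

The sequences differ only at base 2: A→G (purine→purine), a transition.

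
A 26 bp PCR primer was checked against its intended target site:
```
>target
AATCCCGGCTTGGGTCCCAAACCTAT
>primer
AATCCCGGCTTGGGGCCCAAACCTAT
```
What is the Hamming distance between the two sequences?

The sequences differ at bases 15 (1-based) — 1 in total.

1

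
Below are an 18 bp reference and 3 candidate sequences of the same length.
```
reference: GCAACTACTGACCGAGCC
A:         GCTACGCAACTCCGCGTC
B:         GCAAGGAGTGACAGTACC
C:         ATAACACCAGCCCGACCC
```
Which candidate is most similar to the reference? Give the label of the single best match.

B

Hamming distances to reference — A: 9; B: 6; C: 7.
Smallest is B with 6 mismatches.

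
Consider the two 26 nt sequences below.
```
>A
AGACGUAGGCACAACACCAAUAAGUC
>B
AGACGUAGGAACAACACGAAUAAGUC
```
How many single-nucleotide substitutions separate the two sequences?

Comparing position by position, 2 bases differ: 10 (C/A), 18 (C/G).

2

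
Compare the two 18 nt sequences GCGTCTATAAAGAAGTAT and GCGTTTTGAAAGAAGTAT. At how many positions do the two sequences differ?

3

The sequences differ at positions 5, 7, 8 (1-based) — 3 in total.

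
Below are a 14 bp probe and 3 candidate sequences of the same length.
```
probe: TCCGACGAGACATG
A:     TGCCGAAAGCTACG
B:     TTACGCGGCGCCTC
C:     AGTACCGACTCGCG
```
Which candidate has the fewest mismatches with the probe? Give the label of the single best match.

A

Hamming distances to probe — A: 8; B: 9; C: 9.
Smallest is A with 8 mismatches.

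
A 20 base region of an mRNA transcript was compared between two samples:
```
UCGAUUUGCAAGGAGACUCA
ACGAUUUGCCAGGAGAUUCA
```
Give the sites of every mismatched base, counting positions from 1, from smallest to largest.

Differences at site 1 (U→A), site 10 (A→C), site 17 (C→U).

1, 10, 17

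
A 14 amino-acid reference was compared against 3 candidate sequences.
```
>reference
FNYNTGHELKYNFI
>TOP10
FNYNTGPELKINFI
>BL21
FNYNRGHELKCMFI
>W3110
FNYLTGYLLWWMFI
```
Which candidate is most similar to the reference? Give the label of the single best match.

TOP10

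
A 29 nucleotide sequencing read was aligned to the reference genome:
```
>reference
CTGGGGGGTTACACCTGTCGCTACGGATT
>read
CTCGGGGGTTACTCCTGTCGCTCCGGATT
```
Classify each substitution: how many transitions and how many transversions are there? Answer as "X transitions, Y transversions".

Transitions (purine↔purine or pyrimidine↔pyrimidine): none.
Transversions (purine↔pyrimidine): 3 G→C, 13 A→T, 23 A→C.

0 transitions, 3 transversions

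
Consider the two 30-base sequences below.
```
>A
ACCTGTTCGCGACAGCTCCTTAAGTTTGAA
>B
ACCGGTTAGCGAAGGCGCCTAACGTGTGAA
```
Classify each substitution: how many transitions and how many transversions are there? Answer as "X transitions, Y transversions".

1 transition, 7 transversions

Transitions (purine↔purine or pyrimidine↔pyrimidine): 14 A→G.
Transversions (purine↔pyrimidine): 4 T→G, 8 C→A, 13 C→A, 17 T→G, 21 T→A, 23 A→C, 26 T→G.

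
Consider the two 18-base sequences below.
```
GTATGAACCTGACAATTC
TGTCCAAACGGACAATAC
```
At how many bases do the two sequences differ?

8

Comparing position by position, 8 bases differ: 1 (G/T), 2 (T/G), 3 (A/T), 4 (T/C), 5 (G/C), 8 (C/A), 10 (T/G), 17 (T/A).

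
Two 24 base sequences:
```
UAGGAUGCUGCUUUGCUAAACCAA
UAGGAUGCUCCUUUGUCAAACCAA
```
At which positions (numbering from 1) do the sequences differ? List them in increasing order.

Scanning 1-based: 10: G/C; 16: C/U; 17: U/C.

10, 16, 17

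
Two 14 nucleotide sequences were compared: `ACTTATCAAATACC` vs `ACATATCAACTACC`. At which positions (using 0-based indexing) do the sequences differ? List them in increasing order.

Differences at position 2 (T→A), position 9 (A→C).

2, 9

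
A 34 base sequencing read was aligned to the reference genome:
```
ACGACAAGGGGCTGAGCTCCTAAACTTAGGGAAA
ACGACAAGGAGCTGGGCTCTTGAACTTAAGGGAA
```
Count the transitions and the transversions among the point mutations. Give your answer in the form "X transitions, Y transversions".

6 transitions, 0 transversions

Mismatches (1-based):
base 10: G→A (purine→purine, transition)
base 15: A→G (purine→purine, transition)
base 20: C→T (pyrimidine→pyrimidine, transition)
base 22: A→G (purine→purine, transition)
base 29: G→A (purine→purine, transition)
base 32: A→G (purine→purine, transition)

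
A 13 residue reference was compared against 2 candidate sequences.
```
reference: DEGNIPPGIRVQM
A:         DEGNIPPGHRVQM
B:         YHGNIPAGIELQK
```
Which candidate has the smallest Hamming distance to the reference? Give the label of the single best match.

A

A differs at 1 position; B differs at 6 positions. The closest is A.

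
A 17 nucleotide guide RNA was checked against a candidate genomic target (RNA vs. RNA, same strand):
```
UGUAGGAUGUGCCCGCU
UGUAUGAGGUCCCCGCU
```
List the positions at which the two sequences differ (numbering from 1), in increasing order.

5, 8, 11

Scanning 1-based: 5: G/U; 8: U/G; 11: G/C.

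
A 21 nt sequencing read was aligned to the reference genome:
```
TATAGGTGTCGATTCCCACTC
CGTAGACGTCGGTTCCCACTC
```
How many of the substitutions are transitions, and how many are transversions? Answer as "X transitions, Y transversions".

5 transitions, 0 transversions

Transitions (purine↔purine or pyrimidine↔pyrimidine): 1 T→C, 2 A→G, 6 G→A, 7 T→C, 12 A→G.
Transversions (purine↔pyrimidine): none.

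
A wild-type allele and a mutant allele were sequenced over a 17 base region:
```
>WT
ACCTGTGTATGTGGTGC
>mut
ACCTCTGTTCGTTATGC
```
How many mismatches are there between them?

5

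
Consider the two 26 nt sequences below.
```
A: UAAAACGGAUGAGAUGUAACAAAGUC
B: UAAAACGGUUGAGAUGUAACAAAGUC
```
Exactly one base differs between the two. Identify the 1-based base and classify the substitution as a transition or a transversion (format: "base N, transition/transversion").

base 9, transversion

Base 9 changes A→U. A is a purine and U is a pyrimidine, so this is a transversion.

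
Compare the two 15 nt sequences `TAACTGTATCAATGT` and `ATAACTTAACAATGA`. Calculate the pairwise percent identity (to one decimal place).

53.3%

Mismatches at positions 1, 2, 4, 5, 6, 9, 15 (1-based): 7 of 15.
Identical positions: 8/15 = 53.33% → 53.3%.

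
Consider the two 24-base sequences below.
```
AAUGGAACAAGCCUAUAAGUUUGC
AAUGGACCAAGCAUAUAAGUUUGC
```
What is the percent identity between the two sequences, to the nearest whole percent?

92%

2 positions differ (7, 13), so 22 of 24 match: 22/24 = 91.67%.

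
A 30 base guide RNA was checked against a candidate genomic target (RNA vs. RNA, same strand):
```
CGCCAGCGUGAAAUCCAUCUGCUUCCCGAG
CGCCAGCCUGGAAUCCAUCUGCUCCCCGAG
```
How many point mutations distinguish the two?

The sequences differ at bases 8, 11, 24 (1-based) — 3 in total.

3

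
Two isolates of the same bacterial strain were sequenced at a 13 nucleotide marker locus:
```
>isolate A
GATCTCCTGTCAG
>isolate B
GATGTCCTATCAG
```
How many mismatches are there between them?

2

Comparing position by position, 2 positions differ: 4 (C/G), 9 (G/A).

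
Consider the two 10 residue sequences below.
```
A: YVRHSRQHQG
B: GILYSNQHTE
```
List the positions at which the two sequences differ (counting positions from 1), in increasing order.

Scanning 1-based: 1: Y/G; 2: V/I; 3: R/L; 4: H/Y; 6: R/N; 9: Q/T; 10: G/E.

1, 2, 3, 4, 6, 9, 10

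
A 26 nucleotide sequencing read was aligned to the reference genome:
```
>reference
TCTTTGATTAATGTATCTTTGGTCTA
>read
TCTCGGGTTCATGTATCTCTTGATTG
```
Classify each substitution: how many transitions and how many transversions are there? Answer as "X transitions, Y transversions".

Transitions (purine↔purine or pyrimidine↔pyrimidine): 4 T→C, 7 A→G, 19 T→C, 24 C→T, 26 A→G.
Transversions (purine↔pyrimidine): 5 T→G, 10 A→C, 21 G→T, 23 T→A.

5 transitions, 4 transversions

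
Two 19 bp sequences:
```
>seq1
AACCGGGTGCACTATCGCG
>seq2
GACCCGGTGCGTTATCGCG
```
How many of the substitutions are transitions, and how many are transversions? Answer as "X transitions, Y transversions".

Mismatches (1-based):
base 1: A→G (purine→purine, transition)
base 5: G→C (purine→pyrimidine, transversion)
base 11: A→G (purine→purine, transition)
base 12: C→T (pyrimidine→pyrimidine, transition)

3 transitions, 1 transversion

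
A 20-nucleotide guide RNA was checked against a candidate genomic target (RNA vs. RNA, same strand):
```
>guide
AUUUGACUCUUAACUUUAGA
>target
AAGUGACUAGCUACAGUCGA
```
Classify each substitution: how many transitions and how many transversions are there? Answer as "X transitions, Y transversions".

1 transition, 8 transversions

Transitions (purine↔purine or pyrimidine↔pyrimidine): 11 U→C.
Transversions (purine↔pyrimidine): 2 U→A, 3 U→G, 9 C→A, 10 U→G, 12 A→U, 15 U→A, 16 U→G, 18 A→C.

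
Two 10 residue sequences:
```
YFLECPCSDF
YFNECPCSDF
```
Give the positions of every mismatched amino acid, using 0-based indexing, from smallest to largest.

2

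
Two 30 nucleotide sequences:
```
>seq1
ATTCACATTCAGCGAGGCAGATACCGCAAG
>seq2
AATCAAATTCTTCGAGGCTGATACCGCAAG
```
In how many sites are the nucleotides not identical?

5

Mismatches (1-based): site 2: T→A; site 6: C→A; site 11: A→T; site 12: G→T; site 19: A→T.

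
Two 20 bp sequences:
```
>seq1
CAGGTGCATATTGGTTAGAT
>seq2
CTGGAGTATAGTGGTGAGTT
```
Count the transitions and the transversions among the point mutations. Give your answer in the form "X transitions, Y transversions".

1 transition, 5 transversions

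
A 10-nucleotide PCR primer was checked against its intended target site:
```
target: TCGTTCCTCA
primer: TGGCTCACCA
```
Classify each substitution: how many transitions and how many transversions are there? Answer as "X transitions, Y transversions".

Transitions (purine↔purine or pyrimidine↔pyrimidine): 4 T→C, 8 T→C.
Transversions (purine↔pyrimidine): 2 C→G, 7 C→A.

2 transitions, 2 transversions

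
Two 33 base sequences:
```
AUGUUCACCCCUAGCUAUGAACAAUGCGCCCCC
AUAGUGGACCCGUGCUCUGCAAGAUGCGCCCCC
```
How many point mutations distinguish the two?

Comparing position by position, 11 bases differ: 3 (G/A), 4 (U/G), 6 (C/G), 7 (A/G), 8 (C/A), 12 (U/G), 13 (A/U), 17 (A/C), 20 (A/C), 22 (C/A), 23 (A/G).

11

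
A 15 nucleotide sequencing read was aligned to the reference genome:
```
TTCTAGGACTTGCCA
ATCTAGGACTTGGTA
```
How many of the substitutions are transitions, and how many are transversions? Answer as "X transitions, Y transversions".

Mismatches (1-based):
base 1: T→A (pyrimidine→purine, transversion)
base 13: C→G (pyrimidine→purine, transversion)
base 14: C→T (pyrimidine→pyrimidine, transition)

1 transition, 2 transversions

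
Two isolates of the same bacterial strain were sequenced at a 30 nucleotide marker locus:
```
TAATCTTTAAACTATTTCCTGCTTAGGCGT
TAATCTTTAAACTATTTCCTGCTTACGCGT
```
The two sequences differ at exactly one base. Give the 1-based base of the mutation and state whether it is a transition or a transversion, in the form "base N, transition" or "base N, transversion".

base 26, transversion

Base 26 changes G→C. G is a purine and C is a pyrimidine, so this is a transversion.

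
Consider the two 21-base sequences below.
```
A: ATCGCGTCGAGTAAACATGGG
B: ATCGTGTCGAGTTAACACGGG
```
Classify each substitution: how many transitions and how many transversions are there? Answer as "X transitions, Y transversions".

2 transitions, 1 transversion

Transitions (purine↔purine or pyrimidine↔pyrimidine): 5 C→T, 18 T→C.
Transversions (purine↔pyrimidine): 13 A→T.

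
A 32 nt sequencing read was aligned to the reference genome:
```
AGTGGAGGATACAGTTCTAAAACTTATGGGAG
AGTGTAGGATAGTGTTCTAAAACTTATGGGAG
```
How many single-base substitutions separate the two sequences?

3

Comparing position by position, 3 sites differ: 5 (G/T), 12 (C/G), 13 (A/T).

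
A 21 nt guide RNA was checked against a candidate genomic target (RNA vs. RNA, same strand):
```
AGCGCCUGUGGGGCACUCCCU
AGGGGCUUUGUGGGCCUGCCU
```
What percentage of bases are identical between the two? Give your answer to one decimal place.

Mismatches at positions 3, 5, 8, 11, 14, 15, 18 (1-based): 7 of 21.
Identical positions: 14/21 = 66.67% → 66.7%.

66.7%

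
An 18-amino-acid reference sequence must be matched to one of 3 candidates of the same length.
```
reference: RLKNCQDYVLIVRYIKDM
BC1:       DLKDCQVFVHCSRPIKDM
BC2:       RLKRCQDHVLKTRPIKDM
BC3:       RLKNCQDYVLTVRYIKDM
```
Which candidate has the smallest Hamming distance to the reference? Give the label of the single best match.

BC1 differs at 8 positions; BC2 differs at 5 positions; BC3 differs at 1 position. The closest is BC3.

BC3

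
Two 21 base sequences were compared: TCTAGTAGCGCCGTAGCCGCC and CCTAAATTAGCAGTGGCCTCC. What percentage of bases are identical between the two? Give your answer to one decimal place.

57.1%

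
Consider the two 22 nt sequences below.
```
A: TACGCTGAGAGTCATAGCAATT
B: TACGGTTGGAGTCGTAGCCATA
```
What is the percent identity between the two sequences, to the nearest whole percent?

73%

6 positions differ (5, 7, 8, 14, 19, 22), so 16 of 22 match: 16/22 = 72.73%.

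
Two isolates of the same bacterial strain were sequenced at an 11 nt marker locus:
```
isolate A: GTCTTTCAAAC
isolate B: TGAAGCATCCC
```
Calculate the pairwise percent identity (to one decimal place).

9.1%

10 positions differ (1, 2, 3, 4, 5, 6, 7, 8, 9, 10), so 1 of 11 match: 1/11 = 9.091%.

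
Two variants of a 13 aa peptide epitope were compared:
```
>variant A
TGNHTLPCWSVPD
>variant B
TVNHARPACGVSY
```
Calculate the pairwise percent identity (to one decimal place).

38.5%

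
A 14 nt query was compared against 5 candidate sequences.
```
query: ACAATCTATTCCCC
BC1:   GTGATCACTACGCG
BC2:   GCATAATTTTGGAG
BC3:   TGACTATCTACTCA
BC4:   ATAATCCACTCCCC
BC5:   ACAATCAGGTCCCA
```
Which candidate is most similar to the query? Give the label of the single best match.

BC4

BC1 differs at 8 sites; BC2 differs at 9 sites; BC3 differs at 8 sites; BC4 differs at 3 sites; BC5 differs at 4 sites. The closest is BC4.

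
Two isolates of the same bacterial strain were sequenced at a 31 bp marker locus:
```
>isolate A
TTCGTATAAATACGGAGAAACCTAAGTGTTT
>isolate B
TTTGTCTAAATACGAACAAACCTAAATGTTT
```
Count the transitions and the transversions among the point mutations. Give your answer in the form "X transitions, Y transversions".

Transitions (purine↔purine or pyrimidine↔pyrimidine): 3 C→T, 15 G→A, 26 G→A.
Transversions (purine↔pyrimidine): 6 A→C, 17 G→C.

3 transitions, 2 transversions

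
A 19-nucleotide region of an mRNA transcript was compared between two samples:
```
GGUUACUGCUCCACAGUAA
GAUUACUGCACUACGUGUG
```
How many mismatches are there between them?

Comparing position by position, 8 bases differ: 2 (G/A), 10 (U/A), 12 (C/U), 15 (A/G), 16 (G/U), 17 (U/G), 18 (A/U), 19 (A/G).

8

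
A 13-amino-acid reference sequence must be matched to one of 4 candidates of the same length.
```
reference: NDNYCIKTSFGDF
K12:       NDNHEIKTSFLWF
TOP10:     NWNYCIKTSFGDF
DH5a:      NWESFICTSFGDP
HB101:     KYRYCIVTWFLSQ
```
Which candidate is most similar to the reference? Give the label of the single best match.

Hamming distances to reference — K12: 4; TOP10: 1; DH5a: 6; HB101: 8.
Smallest is TOP10 with 1 mismatch.

TOP10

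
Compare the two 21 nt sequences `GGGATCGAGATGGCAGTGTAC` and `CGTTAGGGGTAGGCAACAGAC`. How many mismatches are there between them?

12

Comparing position by position, 12 positions differ: 1 (G/C), 3 (G/T), 4 (A/T), 5 (T/A), 6 (C/G), 8 (A/G), 10 (A/T), 11 (T/A), 16 (G/A), 17 (T/C), 18 (G/A), 19 (T/G).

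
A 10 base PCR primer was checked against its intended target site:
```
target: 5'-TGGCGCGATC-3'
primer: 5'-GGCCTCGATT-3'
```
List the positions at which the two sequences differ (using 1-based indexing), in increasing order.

Scanning 1-based: 1: T/G; 3: G/C; 5: G/T; 10: C/T.

1, 3, 5, 10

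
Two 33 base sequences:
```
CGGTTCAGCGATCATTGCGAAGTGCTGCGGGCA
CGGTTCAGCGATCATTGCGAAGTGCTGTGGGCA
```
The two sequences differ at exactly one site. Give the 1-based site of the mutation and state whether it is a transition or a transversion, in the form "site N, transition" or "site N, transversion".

Site 28 changes C→T. C is a pyrimidine and T is a pyrimidine, so this is a transition.

site 28, transition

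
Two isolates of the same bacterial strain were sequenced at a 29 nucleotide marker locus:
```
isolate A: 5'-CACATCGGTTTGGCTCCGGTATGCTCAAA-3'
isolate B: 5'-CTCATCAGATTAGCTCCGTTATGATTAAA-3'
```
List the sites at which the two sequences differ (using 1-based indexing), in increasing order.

2, 7, 9, 12, 19, 24, 26

Differences at site 2 (A→T), site 7 (G→A), site 9 (T→A), site 12 (G→A), site 19 (G→T), site 24 (C→A), site 26 (C→T).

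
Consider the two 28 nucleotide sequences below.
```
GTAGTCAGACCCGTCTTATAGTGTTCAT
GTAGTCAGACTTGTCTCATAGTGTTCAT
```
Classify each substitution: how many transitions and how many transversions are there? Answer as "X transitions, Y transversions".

3 transitions, 0 transversions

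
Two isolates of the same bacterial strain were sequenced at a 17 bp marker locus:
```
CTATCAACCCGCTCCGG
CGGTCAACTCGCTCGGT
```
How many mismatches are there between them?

5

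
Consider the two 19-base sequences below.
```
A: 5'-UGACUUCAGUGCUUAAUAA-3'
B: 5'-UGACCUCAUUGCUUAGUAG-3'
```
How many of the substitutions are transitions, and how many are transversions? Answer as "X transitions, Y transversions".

3 transitions, 1 transversion

Transitions (purine↔purine or pyrimidine↔pyrimidine): 5 U→C, 16 A→G, 19 A→G.
Transversions (purine↔pyrimidine): 9 G→U.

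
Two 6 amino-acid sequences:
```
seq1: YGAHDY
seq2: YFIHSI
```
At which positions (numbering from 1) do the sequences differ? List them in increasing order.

Differences at position 2 (G→F), position 3 (A→I), position 5 (D→S), position 6 (Y→I).

2, 3, 5, 6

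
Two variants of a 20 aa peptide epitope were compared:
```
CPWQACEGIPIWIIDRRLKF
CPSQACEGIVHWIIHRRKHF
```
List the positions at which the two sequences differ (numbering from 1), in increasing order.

Scanning 1-based: 3: W/S; 10: P/V; 11: I/H; 15: D/H; 18: L/K; 19: K/H.

3, 10, 11, 15, 18, 19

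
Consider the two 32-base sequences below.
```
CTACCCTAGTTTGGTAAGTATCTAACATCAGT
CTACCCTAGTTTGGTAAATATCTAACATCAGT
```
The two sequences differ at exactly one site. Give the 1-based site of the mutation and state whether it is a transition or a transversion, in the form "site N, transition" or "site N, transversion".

site 18, transition

Site 18 changes G→A. G is a purine and A is a purine, so this is a transition.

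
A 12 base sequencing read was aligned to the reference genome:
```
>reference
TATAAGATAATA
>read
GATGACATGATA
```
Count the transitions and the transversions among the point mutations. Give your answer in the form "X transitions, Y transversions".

Transitions (purine↔purine or pyrimidine↔pyrimidine): 4 A→G, 9 A→G.
Transversions (purine↔pyrimidine): 1 T→G, 6 G→C.

2 transitions, 2 transversions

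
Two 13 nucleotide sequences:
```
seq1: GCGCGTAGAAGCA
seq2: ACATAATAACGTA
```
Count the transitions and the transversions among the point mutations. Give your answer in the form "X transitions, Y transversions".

Transitions (purine↔purine or pyrimidine↔pyrimidine): 1 G→A, 3 G→A, 4 C→T, 5 G→A, 8 G→A, 12 C→T.
Transversions (purine↔pyrimidine): 6 T→A, 7 A→T, 10 A→C.

6 transitions, 3 transversions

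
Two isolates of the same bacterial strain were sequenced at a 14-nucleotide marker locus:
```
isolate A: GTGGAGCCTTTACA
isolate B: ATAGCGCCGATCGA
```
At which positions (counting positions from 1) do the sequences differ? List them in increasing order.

Scanning 1-based: 1: G/A; 3: G/A; 5: A/C; 9: T/G; 10: T/A; 12: A/C; 13: C/G.

1, 3, 5, 9, 10, 12, 13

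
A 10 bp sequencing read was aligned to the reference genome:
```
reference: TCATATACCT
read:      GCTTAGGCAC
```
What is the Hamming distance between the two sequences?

6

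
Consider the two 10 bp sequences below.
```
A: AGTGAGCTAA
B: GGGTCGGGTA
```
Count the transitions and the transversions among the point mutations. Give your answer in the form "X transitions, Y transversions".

1 transition, 6 transversions

Mismatches (1-based):
position 1: A→G (purine→purine, transition)
position 3: T→G (pyrimidine→purine, transversion)
position 4: G→T (purine→pyrimidine, transversion)
position 5: A→C (purine→pyrimidine, transversion)
position 7: C→G (pyrimidine→purine, transversion)
position 8: T→G (pyrimidine→purine, transversion)
position 9: A→T (purine→pyrimidine, transversion)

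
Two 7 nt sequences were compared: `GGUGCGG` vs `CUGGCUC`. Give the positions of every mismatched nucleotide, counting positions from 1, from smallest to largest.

1, 2, 3, 6, 7

Scanning 1-based: 1: G/C; 2: G/U; 3: U/G; 6: G/U; 7: G/C.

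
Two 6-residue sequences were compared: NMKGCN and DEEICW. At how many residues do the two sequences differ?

Mismatches (1-based): residue 1: N→D; residue 2: M→E; residue 3: K→E; residue 4: G→I; residue 6: N→W.

5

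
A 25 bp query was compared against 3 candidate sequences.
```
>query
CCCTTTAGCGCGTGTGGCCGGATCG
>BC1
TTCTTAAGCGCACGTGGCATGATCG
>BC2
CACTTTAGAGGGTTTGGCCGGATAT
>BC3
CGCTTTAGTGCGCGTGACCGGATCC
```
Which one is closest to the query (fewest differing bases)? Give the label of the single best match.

BC3

Hamming distances to query — BC1: 7; BC2: 6; BC3: 5.
Smallest is BC3 with 5 mismatches.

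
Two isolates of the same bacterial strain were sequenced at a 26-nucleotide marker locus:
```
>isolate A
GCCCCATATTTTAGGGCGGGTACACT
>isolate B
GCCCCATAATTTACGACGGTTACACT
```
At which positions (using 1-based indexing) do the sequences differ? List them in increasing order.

9, 14, 16, 20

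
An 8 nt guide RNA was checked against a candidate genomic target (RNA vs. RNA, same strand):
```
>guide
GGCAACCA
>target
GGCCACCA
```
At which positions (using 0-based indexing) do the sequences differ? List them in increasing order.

Scanning 0-based: 3: A/C.

3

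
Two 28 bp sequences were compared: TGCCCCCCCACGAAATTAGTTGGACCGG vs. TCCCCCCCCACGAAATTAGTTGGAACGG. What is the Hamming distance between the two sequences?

2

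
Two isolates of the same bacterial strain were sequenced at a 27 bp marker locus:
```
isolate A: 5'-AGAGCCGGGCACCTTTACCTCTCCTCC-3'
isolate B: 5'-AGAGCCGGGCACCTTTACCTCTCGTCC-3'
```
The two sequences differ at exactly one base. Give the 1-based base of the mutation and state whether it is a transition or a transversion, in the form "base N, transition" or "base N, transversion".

The sequences differ only at base 24: C→G (pyrimidine→purine), a transversion.

base 24, transversion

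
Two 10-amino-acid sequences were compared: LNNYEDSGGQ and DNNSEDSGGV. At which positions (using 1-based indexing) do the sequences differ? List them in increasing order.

1, 4, 10

Differences at position 1 (L→D), position 4 (Y→S), position 10 (Q→V).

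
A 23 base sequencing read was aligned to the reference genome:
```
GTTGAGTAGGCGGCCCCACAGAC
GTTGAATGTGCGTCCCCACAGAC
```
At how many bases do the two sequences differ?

Comparing position by position, 4 bases differ: 6 (G/A), 8 (A/G), 9 (G/T), 13 (G/T).

4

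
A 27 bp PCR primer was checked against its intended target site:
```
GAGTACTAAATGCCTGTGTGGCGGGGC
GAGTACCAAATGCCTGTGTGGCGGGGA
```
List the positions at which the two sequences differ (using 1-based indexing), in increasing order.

Scanning 1-based: 7: T/C; 27: C/A.

7, 27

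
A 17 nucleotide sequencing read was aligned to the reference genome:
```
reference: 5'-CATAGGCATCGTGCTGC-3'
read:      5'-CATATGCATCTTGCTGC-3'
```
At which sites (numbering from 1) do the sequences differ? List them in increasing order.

Differences at site 5 (G→T), site 11 (G→T).

5, 11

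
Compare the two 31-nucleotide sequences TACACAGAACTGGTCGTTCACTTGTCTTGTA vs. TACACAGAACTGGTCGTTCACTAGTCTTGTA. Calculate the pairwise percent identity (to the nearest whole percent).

97%

Mismatch at position 23 (1-based): 1 of 31.
Identical positions: 30/31 = 96.77% → 97%.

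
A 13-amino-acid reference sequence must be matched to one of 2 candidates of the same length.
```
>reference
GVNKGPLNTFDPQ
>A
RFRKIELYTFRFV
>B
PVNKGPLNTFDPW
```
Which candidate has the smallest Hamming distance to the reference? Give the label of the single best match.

B

Hamming distances to reference — A: 9; B: 2.
Smallest is B with 2 mismatches.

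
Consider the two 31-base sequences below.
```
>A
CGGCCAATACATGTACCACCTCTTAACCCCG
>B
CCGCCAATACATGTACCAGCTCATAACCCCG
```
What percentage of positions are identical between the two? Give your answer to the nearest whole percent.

90%

3 positions differ (2, 19, 23), so 28 of 31 match: 28/31 = 90.32%.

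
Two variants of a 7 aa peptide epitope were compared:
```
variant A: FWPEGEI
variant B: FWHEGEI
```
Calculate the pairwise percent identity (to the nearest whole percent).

86%

Mismatch at position 3 (1-based): 1 of 7.
Identical positions: 6/7 = 85.71% → 86%.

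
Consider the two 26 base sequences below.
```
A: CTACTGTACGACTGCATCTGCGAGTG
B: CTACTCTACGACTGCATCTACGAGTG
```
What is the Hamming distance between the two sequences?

2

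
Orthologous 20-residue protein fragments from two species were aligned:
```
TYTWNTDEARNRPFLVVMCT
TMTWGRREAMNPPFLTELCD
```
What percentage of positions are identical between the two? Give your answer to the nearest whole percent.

50%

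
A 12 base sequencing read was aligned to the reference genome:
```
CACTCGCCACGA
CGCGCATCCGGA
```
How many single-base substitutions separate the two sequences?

Comparing position by position, 6 sites differ: 2 (A/G), 4 (T/G), 6 (G/A), 7 (C/T), 9 (A/C), 10 (C/G).

6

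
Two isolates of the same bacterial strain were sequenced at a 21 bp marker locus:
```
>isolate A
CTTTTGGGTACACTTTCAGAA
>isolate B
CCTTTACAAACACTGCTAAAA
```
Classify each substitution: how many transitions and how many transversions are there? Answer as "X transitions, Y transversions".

6 transitions, 3 transversions

Transitions (purine↔purine or pyrimidine↔pyrimidine): 2 T→C, 6 G→A, 8 G→A, 16 T→C, 17 C→T, 19 G→A.
Transversions (purine↔pyrimidine): 7 G→C, 9 T→A, 15 T→G.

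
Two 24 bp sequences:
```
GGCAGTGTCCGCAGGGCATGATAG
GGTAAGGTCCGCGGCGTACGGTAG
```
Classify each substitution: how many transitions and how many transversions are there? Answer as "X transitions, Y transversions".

6 transitions, 2 transversions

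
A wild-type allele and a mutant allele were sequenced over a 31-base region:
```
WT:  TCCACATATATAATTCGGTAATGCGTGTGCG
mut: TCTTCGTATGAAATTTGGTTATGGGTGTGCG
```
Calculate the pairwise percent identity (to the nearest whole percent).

8 positions differ (3, 4, 6, 10, 11, 16, 20, 24), so 23 of 31 match: 23/31 = 74.19%.

74%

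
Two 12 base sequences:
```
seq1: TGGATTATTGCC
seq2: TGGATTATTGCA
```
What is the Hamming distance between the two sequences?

Mismatches (1-based): base 12: C→A.

1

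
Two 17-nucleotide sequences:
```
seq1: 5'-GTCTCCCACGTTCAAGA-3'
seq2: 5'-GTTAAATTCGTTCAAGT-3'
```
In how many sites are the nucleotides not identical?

7

Mismatches (1-based): site 3: C→T; site 4: T→A; site 5: C→A; site 6: C→A; site 7: C→T; site 8: A→T; site 17: A→T.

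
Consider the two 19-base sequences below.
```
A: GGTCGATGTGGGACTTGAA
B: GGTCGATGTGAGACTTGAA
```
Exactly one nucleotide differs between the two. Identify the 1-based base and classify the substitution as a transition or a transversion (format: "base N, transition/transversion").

The sequences differ only at base 11: G→A (purine→purine), a transition.

base 11, transition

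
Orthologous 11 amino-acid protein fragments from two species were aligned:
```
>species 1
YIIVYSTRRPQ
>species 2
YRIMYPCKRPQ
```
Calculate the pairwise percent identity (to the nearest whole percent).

Mismatches at positions 2, 4, 6, 7, 8 (1-based): 5 of 11.
Identical positions: 6/11 = 54.55% → 55%.

55%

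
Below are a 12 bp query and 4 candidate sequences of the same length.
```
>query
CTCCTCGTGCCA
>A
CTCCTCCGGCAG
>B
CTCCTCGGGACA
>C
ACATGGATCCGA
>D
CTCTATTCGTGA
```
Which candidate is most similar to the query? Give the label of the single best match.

A differs at 4 sites; B differs at 2 sites; C differs at 9 sites; D differs at 7 sites. The closest is B.

B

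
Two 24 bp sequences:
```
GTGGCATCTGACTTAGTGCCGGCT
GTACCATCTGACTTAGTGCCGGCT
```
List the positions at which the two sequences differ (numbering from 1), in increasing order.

3, 4

Scanning 1-based: 3: G/A; 4: G/C.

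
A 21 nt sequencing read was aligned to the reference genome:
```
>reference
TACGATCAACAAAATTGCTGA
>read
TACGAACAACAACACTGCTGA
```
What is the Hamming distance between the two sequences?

3

The sequences differ at sites 6, 13, 15 (1-based) — 3 in total.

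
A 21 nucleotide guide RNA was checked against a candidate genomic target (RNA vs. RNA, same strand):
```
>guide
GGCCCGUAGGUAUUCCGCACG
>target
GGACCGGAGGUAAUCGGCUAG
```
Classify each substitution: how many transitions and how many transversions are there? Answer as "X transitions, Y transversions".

0 transitions, 6 transversions

Transitions (purine↔purine or pyrimidine↔pyrimidine): none.
Transversions (purine↔pyrimidine): 3 C→A, 7 U→G, 13 U→A, 16 C→G, 19 A→U, 20 C→A.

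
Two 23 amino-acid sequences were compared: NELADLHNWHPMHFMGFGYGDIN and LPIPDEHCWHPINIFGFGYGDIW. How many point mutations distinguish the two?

The sequences differ at positions 1, 2, 3, 4, 6, 8, 12, 13, 14, 15, 23 (1-based) — 11 in total.

11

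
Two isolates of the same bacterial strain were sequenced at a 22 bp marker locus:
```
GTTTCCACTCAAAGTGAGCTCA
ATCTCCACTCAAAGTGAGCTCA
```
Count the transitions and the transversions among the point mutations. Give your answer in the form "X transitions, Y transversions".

2 transitions, 0 transversions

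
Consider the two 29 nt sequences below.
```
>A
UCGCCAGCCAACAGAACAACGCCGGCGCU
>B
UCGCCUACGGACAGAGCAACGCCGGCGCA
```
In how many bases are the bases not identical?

6

The sequences differ at bases 6, 7, 9, 10, 16, 29 (1-based) — 6 in total.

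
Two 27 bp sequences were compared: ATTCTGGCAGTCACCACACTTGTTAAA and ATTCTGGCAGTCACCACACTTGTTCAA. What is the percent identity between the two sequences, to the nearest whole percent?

Mismatch at position 25 (1-based): 1 of 27.
Identical positions: 26/27 = 96.3% → 96%.

96%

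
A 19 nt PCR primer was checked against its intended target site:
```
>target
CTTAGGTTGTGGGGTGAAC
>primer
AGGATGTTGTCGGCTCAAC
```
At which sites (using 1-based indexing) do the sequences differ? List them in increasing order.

1, 2, 3, 5, 11, 14, 16

Scanning 1-based: 1: C/A; 2: T/G; 3: T/G; 5: G/T; 11: G/C; 14: G/C; 16: G/C.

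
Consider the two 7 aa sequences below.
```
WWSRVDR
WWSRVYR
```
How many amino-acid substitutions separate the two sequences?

1

Comparing position by position, 1 residue differs: 6 (D/Y).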